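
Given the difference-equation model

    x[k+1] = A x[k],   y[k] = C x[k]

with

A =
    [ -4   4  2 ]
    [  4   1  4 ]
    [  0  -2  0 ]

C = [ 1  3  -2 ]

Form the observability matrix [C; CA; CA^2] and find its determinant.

-462

CA = [[8, 11, 14]]
CA^2 = [[12, 15, 60]]
Observability matrix O = [C; CA; CA^2] = [[1, 3, -2], [8, 11, 14], [12, 15, 60]]
Expanding along the first row, det(O) = 1·(11·60 - 14·15) - 3·(8·60 - 14·12) + (-2)·(8·15 - 11·12) = 1·450 - 3·312 + (-2)·(-12) = -462
Since det(O) ≠ 0, rank(O) = 3 and the system is completely observable.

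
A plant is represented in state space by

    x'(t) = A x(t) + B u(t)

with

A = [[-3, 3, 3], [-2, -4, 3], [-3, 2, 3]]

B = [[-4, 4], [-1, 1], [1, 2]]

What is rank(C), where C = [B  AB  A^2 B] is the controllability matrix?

3

AB = [[12, -3], [15, -6], [13, -4]]
A^2B = [[48, -21], [-45, 18], [33, -15]]
Controllability matrix C = [B  AB  A^2B] = [[-4, 4, 12, -3, 48, -21], [-1, 1, 15, -6, -45, 18], [1, 2, 13, -4, 33, -15]]
Take the 3×3 submatrix of C formed by columns 1, 2, 3: [[-4, 4, 12], [-1, 1, 15], [1, 2, 13]]. Its determinant is (-4)·(1·13 - 15·2) - 4·((-1)·13 - 15·1) + 12·((-1)·2 - 1·1) = (-4)·(-17) - 4·(-28) + 12·(-3) = 144 ≠ 0.
So rank(C) ≥ 3; since C has 3 rows, rank(C) = 3.
rank(C) = 3 = n, so the pair (A, B) is completely controllable.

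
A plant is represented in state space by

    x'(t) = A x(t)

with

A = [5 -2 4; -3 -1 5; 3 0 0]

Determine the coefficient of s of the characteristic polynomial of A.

-23

Expand det(sI - A) for the 3×3 matrix.
p(s) = s^3 - 4s^2 - 23s + 18.
(Check: constant term = det(-A) = (-1)^3 det A = 18; coefficient of s^2 = -tr A = -4.)
The coefficient of s is -23.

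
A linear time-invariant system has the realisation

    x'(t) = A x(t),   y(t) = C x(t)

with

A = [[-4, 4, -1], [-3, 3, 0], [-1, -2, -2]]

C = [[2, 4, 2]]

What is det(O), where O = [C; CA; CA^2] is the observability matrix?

2400

CA = [[-22, 16, -6]]
CA^2 = [[46, -28, 34]]
Observability matrix O = [C; CA; CA^2] = [[2, 4, 2], [-22, 16, -6], [46, -28, 34]]
Expanding along the first row, det(O) = 2·(16·34 - (-6)·(-28)) - 4·((-22)·34 - (-6)·46) + 2·((-22)·(-28) - 16·46) = 2·376 - 4·(-472) + 2·(-120) = 2400
Since det(O) ≠ 0, rank(O) = 3 and the system is completely observable.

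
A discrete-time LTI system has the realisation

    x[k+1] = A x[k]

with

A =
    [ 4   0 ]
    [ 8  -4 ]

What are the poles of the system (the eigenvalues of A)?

-4, 4

det(zI - A) = z^2 - (tr A)z + det A, with tr A = 4 + (-4) = 0 and det A = 4·(-4) - 0·8 = -16 - 0 = -16.
So p(z) = det(zI - A) = z^2 - 16.
Factor z^2 - 16: two numbers with sum 0 and product -16 are 4 and -4, so z^2 - 16 = (z - 4)(z + 4).
Hence p(z) = (z - 4) (z + 4), with roots -4, 4.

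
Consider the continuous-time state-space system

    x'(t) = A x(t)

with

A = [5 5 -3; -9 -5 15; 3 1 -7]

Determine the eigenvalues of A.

det(sI - A) = s^3 - (tr A)s^2 + (M11 + M22 + M33)s - det A, where Mii is the 2×2 principal minor of A obtained by deleting row i and column i.
tr A = 5 + (-5) + (-7) = -7; M11 = (-5)·(-7) - 15·1 = 35 - 15 = 20; M22 = 5·(-7) - (-3)·3 = -35 - (-9) = -26; M33 = 5·(-5) - 5·(-9) = -25 - (-45) = 20; sum of minors = 14.
det A = 5·((-5)·(-7) - 15·1) - 5·((-9)·(-7) - 15·3) + (-3)·((-9)·1 - (-5)·3) = 5·20 - 5·18 + (-3)·6 = -8.
So p(s) = det(sI - A) = s^3 + 7s^2 + 14s + 8.
Rational-root test: any integer root divides 8. Testing small divisors, s = -1 works: p(-1) = -1 + 7 + (-14) + 8 = 0, so (s + 1) is a factor.
Dividing, p(s) = (s + 1)(s^2 + 6s + 8).
Factor s^2 + 6s + 8: two numbers with sum -6 and product 8 are -2 and -4, so s^2 + 6s + 8 = (s + 2)(s + 4).
Hence p(s) = (s + 1) (s + 2) (s + 4), with roots -4, -2, -1.
All eigenvalues have negative real part, so the system is asymptotically stable.

-4, -2, -1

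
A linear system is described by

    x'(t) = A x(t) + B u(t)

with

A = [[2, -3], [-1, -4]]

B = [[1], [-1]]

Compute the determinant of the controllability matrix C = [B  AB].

8

AB = [[5], [3]]
Controllability matrix C = [B  AB] = [[1, 5], [-1, 3]]
det(C) = 1·3 - 5·(-1) = 3 - (-5) = 8
Since det(C) ≠ 0, rank(C) = 2 and the system is completely controllable.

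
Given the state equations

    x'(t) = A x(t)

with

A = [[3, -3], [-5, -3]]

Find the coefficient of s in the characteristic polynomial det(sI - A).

0

For a 2×2 matrix, det(sI - A) = s^2 - (tr A)s + det A.
tr A = 0, det A = -24.
So p(s) = s^2 - 24.
The coefficient of s is 0.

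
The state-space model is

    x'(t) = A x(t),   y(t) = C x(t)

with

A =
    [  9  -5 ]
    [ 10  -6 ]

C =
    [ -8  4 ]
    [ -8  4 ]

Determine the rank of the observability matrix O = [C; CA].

CA = [[-32, 16], [-32, 16]]
Observability matrix O = [C; CA] = [[-8, 4], [-8, 4], [-32, 16], [-32, 16]]
Every row of O is a scalar multiple of row 1 = [-8, 4] (multipliers 1, 1, 4, 4), so the rows span a one-dimensional space.
O ≠ 0, hence rank(O) = 1.
rank(O) = 1 < n = 2, so the pair (A, C) is not completely observable.

1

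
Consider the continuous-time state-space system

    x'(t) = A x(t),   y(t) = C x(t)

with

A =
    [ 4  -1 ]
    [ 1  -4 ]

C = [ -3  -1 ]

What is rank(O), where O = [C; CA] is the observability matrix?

2

CA = [[-13, 7]]
Observability matrix O = [C; CA] = [[-3, -1], [-13, 7]]
det(O) = (-3)·7 - (-1)·(-13) = -21 - 13 = -34 ≠ 0, so rank(O) = 2.
rank(O) = 2 = n, so the pair (A, C) is completely observable.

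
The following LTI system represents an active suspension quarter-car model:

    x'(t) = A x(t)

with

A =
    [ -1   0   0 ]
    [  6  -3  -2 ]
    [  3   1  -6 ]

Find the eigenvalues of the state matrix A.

det(sI - A) = s^3 - (tr A)s^2 + (M11 + M22 + M33)s - det A, where Mii is the 2×2 principal minor of A obtained by deleting row i and column i.
tr A = (-1) + (-3) + (-6) = -10; M11 = (-3)·(-6) - (-2)·1 = 18 - (-2) = 20; M22 = (-1)·(-6) - 0·3 = 6 - 0 = 6; M33 = (-1)·(-3) - 0·6 = 3 - 0 = 3; sum of minors = 29.
det A = (-1)·((-3)·(-6) - (-2)·1) - 0·(6·(-6) - (-2)·3) + 0·(6·1 - (-3)·3) = (-1)·20 - 0·(-30) + 0·15 = -20.
So p(s) = det(sI - A) = s^3 + 10s^2 + 29s + 20.
Rational-root test: any integer root divides 20. Testing small divisors, s = -1 works: p(-1) = -1 + 10 + (-29) + 20 = 0, so (s + 1) is a factor.
Dividing, p(s) = (s + 1)(s^2 + 9s + 20).
Factor s^2 + 9s + 20: two numbers with sum -9 and product 20 are -4 and -5, so s^2 + 9s + 20 = (s + 4)(s + 5).
Hence p(s) = (s + 1) (s + 4) (s + 5), with roots -5, -4, -1.
All eigenvalues have negative real part, so the system is asymptotically stable.

-5, -4, -1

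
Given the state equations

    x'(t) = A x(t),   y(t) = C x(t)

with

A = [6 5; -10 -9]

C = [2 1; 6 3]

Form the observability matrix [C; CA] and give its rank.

CA = [[2, 1], [6, 3]]
Observability matrix O = [C; CA] = [[2, 1], [6, 3], [2, 1], [6, 3]]
Every row of O is a scalar multiple of row 1 = [2, 1] (multipliers 1, 3, 1, 3), so the rows span a one-dimensional space.
O ≠ 0, hence rank(O) = 1.
rank(O) = 1 < n = 2, so the pair (A, C) is not completely observable.

1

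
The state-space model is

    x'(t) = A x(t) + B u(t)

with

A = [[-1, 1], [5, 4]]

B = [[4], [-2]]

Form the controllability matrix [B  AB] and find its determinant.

AB = [[-6], [12]]
Controllability matrix C = [B  AB] = [[4, -6], [-2, 12]]
det(C) = 4·12 - (-6)·(-2) = 48 - 12 = 36
Since det(C) ≠ 0, rank(C) = 2 and the system is completely controllable.

36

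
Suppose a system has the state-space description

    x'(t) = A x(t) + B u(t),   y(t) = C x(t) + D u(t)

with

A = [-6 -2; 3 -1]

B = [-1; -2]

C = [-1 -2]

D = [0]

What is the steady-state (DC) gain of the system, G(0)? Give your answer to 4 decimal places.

2.2500

G(0) = C(-A)^{-1}B + D = -C A^{-1} B + D.
det A = 12, so A^{-1} = (1/12)·adj(A) = [[-1/12, 1/6], [-1/4, -1/2]]
A^{-1} B = [-1/4, 5/4]^T
C A^{-1} B = -9/4
G(0) = D - C A^{-1} B = 0 - (-9/4) = 9/4 ≈ 2.2500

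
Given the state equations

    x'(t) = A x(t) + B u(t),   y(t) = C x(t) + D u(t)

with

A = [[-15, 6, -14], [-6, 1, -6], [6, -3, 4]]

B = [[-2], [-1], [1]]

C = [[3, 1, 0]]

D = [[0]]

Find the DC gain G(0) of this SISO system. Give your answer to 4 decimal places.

-1.4000

G(0) = C(-A)^{-1}B + D = -C A^{-1} B + D.
det A = -30, so A^{-1} = (1/-30)·adj(A) = [[7/15, -3/5, 11/15], [2/5, -4/5, 1/5], [-2/5, 3/10, -7/10]]
A^{-1} B = [2/5, 1/5, -1/5]^T
C A^{-1} B = 7/5
G(0) = D - C A^{-1} B = 0 - (7/5) = -7/5 ≈ -1.4000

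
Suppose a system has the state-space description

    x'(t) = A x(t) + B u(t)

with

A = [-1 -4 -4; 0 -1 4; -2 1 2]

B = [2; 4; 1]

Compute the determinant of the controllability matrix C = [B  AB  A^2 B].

4128

AB = [[-22], [0], [2]]
A^2B = [[14], [8], [48]]
Controllability matrix C = [B  AB  A^2B] = [[2, -22, 14], [4, 0, 8], [1, 2, 48]]
Expanding along the first row, det(C) = 2·(0·48 - 8·2) - (-22)·(4·48 - 8·1) + 14·(4·2 - 0·1) = 2·(-16) - (-22)·184 + 14·8 = 4128
Since det(C) ≠ 0, rank(C) = 3 and the system is completely controllable.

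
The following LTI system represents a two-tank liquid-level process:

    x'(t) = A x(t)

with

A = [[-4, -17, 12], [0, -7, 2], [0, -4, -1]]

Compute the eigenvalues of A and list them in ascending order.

det(sI - A) = s^3 - (tr A)s^2 + (M11 + M22 + M33)s - det A, where Mii is the 2×2 principal minor of A obtained by deleting row i and column i.
tr A = (-4) + (-7) + (-1) = -12; M11 = (-7)·(-1) - 2·(-4) = 7 - (-8) = 15; M22 = (-4)·(-1) - 12·0 = 4 - 0 = 4; M33 = (-4)·(-7) - (-17)·0 = 28 - 0 = 28; sum of minors = 47.
det A = (-4)·((-7)·(-1) - 2·(-4)) - (-17)·(0·(-1) - 2·0) + 12·(0·(-4) - (-7)·0) = (-4)·15 - (-17)·0 + 12·0 = -60.
So p(s) = det(sI - A) = s^3 + 12s^2 + 47s + 60.
Rational-root test: any integer root divides 60. Testing small divisors, s = -3 works: p(-3) = -27 + 108 + (-141) + 60 = 0, so (s + 3) is a factor.
Dividing, p(s) = (s + 3)(s^2 + 9s + 20).
Factor s^2 + 9s + 20: two numbers with sum -9 and product 20 are -4 and -5, so s^2 + 9s + 20 = (s + 4)(s + 5).
Hence p(s) = (s + 3) (s + 4) (s + 5), with roots -5, -4, -3.
All eigenvalues have negative real part, so the system is asymptotically stable.

-5, -4, -3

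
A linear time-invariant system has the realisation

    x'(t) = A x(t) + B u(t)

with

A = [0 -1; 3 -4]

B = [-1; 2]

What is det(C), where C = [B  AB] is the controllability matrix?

15

AB = [[-2], [-11]]
Controllability matrix C = [B  AB] = [[-1, -2], [2, -11]]
det(C) = (-1)·(-11) - (-2)·2 = 11 - (-4) = 15
Since det(C) ≠ 0, rank(C) = 2 and the system is completely controllable.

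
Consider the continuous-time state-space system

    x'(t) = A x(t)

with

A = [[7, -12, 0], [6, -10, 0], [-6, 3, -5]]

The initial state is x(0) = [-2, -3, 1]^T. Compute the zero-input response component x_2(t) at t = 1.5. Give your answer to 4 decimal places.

det(sI - A) = s^3 - (tr A)s^2 + (M11 + M22 + M33)s - det A, where Mii is the 2×2 principal minor of A obtained by deleting row i and column i.
tr A = 7 + (-10) + (-5) = -8; M11 = (-10)·(-5) - 0·3 = 50 - 0 = 50; M22 = 7·(-5) - 0·(-6) = -35 - 0 = -35; M33 = 7·(-10) - (-12)·6 = -70 - (-72) = 2; sum of minors = 17.
det A = 7·((-10)·(-5) - 0·3) - (-12)·(6·(-5) - 0·(-6)) + 0·(6·3 - (-10)·(-6)) = 7·50 - (-12)·(-30) + 0·(-42) = -10.
So p(s) = det(sI - A) = s^3 + 8s^2 + 17s + 10.
Rational-root test: any integer root divides 10. Testing small divisors, s = -1 works: p(-1) = -1 + 8 + (-17) + 10 = 0, so (s + 1) is a factor.
Dividing, p(s) = (s + 1)(s^2 + 7s + 10).
Factor s^2 + 7s + 10: two numbers with sum -7 and product 10 are -2 and -5, so s^2 + 7s + 10 = (s + 2)(s + 5).
Hence p(s) = (s + 1) (s + 2) (s + 5), with roots -5, -2, -1.
The eigenvalues -5, -2, -1 are distinct and real, so A is diagonalisable and x(t) = e^{At} x(0) = V diag(e^{λ_i t}) V^{-1} x(0), where the columns of V are the eigenvectors.
λ = -5: A - (-5)I = [[12, -12, 0], [6, -5, 0], [-6, 3, 0]]. v must be orthogonal to every row; (row 1) × (row 2) = [0, 0, 12], so take v_1 = [0, 0, 1]^T.
λ = -2: A - (-2)I = [[9, -12, 0], [6, -8, 0], [-6, 3, -3]]. v must be orthogonal to every row; (row 1) × (row 3) = [36, 27, -45], so take v_2 = [4, 3, -5]^T.
λ = -1: A - (-1)I = [[8, -12, 0], [6, -9, 0], [-6, 3, -4]]. v must be orthogonal to every row; (row 1) × (row 3) = [48, 32, -48], so take v_3 = [3, 2, -3]^T.
V = [v_1 v_2 v_3] = [[0, 4, 3], [0, 3, 2], [1, -5, -3]] has det V = -1, so V^{-1} = adj(V)/det V = [[-1, 3, 1], [-2, 3, 0], [3, -4, 0]].
Modal coordinates z(0) = V^{-1} x(0): (-1)·(-2) + 3·(-3) + 1·1 = -6; (-2)·(-2) + 3·(-3) + 0·1 = -5; 3·(-2) + (-4)·(-3) + 0·1 = 6; so z(0) = [-6, -5, 6]^T.
x_2(t) = Σ_i (v_i)_2 · z_i(0) · e^{λ_i t} (row 2 of V times the modal terms).
x_2(1.5) = 0·(-6)·e^{-5·1.5} + 3·(-5)·e^{-2·1.5} + 2·6·e^{-1·1.5} = 0·0.000553 + (-15)·0.049787 + 12·0.223130 = 1.9308.

1.9308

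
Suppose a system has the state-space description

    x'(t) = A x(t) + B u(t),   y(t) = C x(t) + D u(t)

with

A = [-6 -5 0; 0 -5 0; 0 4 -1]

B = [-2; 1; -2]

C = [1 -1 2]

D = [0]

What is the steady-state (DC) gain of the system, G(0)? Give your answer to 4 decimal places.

-3.1000

G(0) = C(-A)^{-1}B + D = -C A^{-1} B + D.
det A = -30, so A^{-1} = (1/-30)·adj(A) = [[-1/6, 1/6, 0], [0, -1/5, 0], [0, -4/5, -1]]
A^{-1} B = [1/2, -1/5, 6/5]^T
C A^{-1} B = 31/10
G(0) = D - C A^{-1} B = 0 - (31/10) = -31/10 ≈ -3.1000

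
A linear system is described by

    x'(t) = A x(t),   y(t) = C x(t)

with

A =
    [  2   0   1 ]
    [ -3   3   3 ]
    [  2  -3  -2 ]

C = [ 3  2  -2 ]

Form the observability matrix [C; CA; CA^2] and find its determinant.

-543

CA = [[-4, 12, 13]]
CA^2 = [[-18, -3, 6]]
Observability matrix O = [C; CA; CA^2] = [[3, 2, -2], [-4, 12, 13], [-18, -3, 6]]
Expanding along the first row, det(O) = 3·(12·6 - 13·(-3)) - 2·((-4)·6 - 13·(-18)) + (-2)·((-4)·(-3) - 12·(-18)) = 3·111 - 2·210 + (-2)·228 = -543
Since det(O) ≠ 0, rank(O) = 3 and the system is completely observable.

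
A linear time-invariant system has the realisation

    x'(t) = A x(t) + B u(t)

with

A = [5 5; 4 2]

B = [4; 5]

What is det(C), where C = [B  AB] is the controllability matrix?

-121

AB = [[45], [26]]
Controllability matrix C = [B  AB] = [[4, 45], [5, 26]]
det(C) = 4·26 - 45·5 = 104 - 225 = -121
Since det(C) ≠ 0, rank(C) = 2 and the system is completely controllable.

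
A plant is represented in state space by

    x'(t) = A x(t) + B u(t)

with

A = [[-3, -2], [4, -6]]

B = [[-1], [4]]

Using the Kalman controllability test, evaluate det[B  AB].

AB = [[-5], [-28]]
Controllability matrix C = [B  AB] = [[-1, -5], [4, -28]]
det(C) = (-1)·(-28) - (-5)·4 = 28 - (-20) = 48
Since det(C) ≠ 0, rank(C) = 2 and the system is completely controllable.

48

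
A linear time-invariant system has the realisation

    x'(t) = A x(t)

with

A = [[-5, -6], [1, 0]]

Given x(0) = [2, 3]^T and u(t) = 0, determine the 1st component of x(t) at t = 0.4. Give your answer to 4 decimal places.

-2.6566

det(sI - A) = s^2 - (tr A)s + det A, with tr A = (-5) + 0 = -5 and det A = (-5)·0 - (-6)·1 = 0 - (-6) = 6.
So p(s) = det(sI - A) = s^2 + 5s + 6.
Factor s^2 + 5s + 6: two numbers with sum -5 and product 6 are -2 and -3, so s^2 + 5s + 6 = (s + 2)(s + 3).
Hence p(s) = (s + 2) (s + 3), with roots -3, -2.
The eigenvalues -3, -2 are distinct and real, so A is diagonalisable and x(t) = e^{At} x(0) = V diag(e^{λ_i t}) V^{-1} x(0), where the columns of V are the eigenvectors.
λ = -3: A - (-3)I = [[-2, -6], [1, 3]]. Row 1 gives (-2)·v1 + (-6)·v2 = 0, so take v_1 = [3, -1]^T.
λ = -2: A - (-2)I = [[-3, -6], [1, 2]]. Row 1 gives (-3)·v1 + (-6)·v2 = 0, so take v_2 = [-2, 1]^T.
V = [v_1 v_2] = [[3, -2], [-1, 1]] has det V = 1, so V^{-1} = adj(V)/det V = [[1, 2], [1, 3]].
Modal coordinates z(0) = V^{-1} x(0): 1·2 + 2·3 = 8; 1·2 + 3·3 = 11; so z(0) = [8, 11]^T.
x_1(t) = Σ_i (v_i)_1 · z_i(0) · e^{λ_i t} (row 1 of V times the modal terms).
x_1(0.4) = 3·8·e^{-3·0.4} + (-2)·11·e^{-2·0.4} = 24·0.301194 + (-22)·0.449329 = -2.6566.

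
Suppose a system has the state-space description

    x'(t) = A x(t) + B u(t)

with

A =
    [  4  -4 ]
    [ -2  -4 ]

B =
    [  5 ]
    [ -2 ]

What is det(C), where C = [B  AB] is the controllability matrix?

46

AB = [[28], [-2]]
Controllability matrix C = [B  AB] = [[5, 28], [-2, -2]]
det(C) = 5·(-2) - 28·(-2) = -10 - (-56) = 46
Since det(C) ≠ 0, rank(C) = 2 and the system is completely controllable.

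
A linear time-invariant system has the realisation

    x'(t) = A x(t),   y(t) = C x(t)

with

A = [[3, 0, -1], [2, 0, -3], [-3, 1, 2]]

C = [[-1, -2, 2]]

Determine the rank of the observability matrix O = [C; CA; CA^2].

CA = [[-13, 2, 11]]
CA^2 = [[-68, 11, 29]]
Observability matrix O = [C; CA; CA^2] = [[-1, -2, 2], [-13, 2, 11], [-68, 11, 29]]
det(O) = (-1)·(2·29 - 11·11) - (-2)·((-13)·29 - 11·(-68)) + 2·((-13)·11 - 2·(-68)) = (-1)·(-63) - (-2)·371 + 2·(-7) = 791 ≠ 0, so rank(O) = 3.
rank(O) = 3 = n, so the pair (A, C) is completely observable.

3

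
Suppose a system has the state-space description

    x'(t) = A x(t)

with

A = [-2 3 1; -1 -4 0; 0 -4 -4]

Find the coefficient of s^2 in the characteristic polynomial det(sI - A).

10

Expand det(sI - A) for the 3×3 matrix.
p(s) = s^3 + 10s^2 + 35s + 40.
(Check: constant term = det(-A) = (-1)^3 det A = 40; coefficient of s^2 = -tr A = 10.)
The coefficient of s^2 is 10.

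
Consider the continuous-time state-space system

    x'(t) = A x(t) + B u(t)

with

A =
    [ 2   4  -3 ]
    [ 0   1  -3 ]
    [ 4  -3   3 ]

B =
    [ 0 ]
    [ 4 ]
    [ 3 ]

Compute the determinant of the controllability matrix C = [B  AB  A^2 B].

AB = [[7], [-5], [-3]]
A^2B = [[3], [4], [34]]
Controllability matrix C = [B  AB  A^2B] = [[0, 7, 3], [4, -5, 4], [3, -3, 34]]
Expanding along the first row, det(C) = 0·((-5)·34 - 4·(-3)) - 7·(4·34 - 4·3) + 3·(4·(-3) - (-5)·3) = 0·(-158) - 7·124 + 3·3 = -859
Since det(C) ≠ 0, rank(C) = 3 and the system is completely controllable.

-859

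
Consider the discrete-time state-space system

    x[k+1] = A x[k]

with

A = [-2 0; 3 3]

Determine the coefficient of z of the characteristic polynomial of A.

For a 2×2 matrix, det(zI - A) = z^2 - (tr A)z + det A.
tr A = 1, det A = -6.
So p(z) = z^2 - z - 6.
The coefficient of z is -1.

-1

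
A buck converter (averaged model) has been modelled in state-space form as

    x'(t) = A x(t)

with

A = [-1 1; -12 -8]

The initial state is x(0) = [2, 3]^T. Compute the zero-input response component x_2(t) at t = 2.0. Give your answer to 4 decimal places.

-0.0094

det(sI - A) = s^2 - (tr A)s + det A, with tr A = (-1) + (-8) = -9 and det A = (-1)·(-8) - 1·(-12) = 8 - (-12) = 20.
So p(s) = det(sI - A) = s^2 + 9s + 20.
Factor s^2 + 9s + 20: two numbers with sum -9 and product 20 are -4 and -5, so s^2 + 9s + 20 = (s + 4)(s + 5).
Hence p(s) = (s + 4) (s + 5), with roots -5, -4.
The eigenvalues -5, -4 are distinct and real, so A is diagonalisable and x(t) = e^{At} x(0) = V diag(e^{λ_i t}) V^{-1} x(0), where the columns of V are the eigenvectors.
λ = -5: A - (-5)I = [[4, 1], [-12, -3]]. Row 1 gives 4·v1 + 1·v2 = 0, so take v_1 = [1, -4]^T.
λ = -4: A - (-4)I = [[3, 1], [-12, -4]]. Row 1 gives 3·v1 + 1·v2 = 0, so take v_2 = [1, -3]^T.
V = [v_1 v_2] = [[1, 1], [-4, -3]] has det V = 1, so V^{-1} = adj(V)/det V = [[-3, -1], [4, 1]].
Modal coordinates z(0) = V^{-1} x(0): (-3)·2 + (-1)·3 = -9; 4·2 + 1·3 = 11; so z(0) = [-9, 11]^T.
x_2(t) = Σ_i (v_i)_2 · z_i(0) · e^{λ_i t} (row 2 of V times the modal terms).
x_2(2.0) = (-4)·(-9)·e^{-5·2.0} + (-3)·11·e^{-4·2.0} = 36·0.000045 + (-33)·0.000335 = -0.0094.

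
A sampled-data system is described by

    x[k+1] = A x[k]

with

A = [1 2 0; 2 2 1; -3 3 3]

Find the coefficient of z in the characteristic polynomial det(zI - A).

4

Expand det(zI - A) for the 3×3 matrix.
p(z) = z^3 - 6z^2 + 4z + 15.
(Check: constant term = det(-A) = (-1)^3 det A = 15; coefficient of z^2 = -tr A = -6.)
The coefficient of z is 4.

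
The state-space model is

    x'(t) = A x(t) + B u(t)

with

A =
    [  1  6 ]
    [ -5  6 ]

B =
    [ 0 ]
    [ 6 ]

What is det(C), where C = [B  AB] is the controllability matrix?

-216

AB = [[36], [36]]
Controllability matrix C = [B  AB] = [[0, 36], [6, 36]]
det(C) = 0·36 - 36·6 = 0 - 216 = -216
Since det(C) ≠ 0, rank(C) = 2 and the system is completely controllable.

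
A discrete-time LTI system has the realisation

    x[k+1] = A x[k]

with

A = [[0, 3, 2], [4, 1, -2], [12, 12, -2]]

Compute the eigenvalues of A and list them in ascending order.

-3, -2, 4

det(zI - A) = z^3 - (tr A)z^2 + (M11 + M22 + M33)z - det A, where Mii is the 2×2 principal minor of A obtained by deleting row i and column i.
tr A = 0 + 1 + (-2) = -1; M11 = 1·(-2) - (-2)·12 = -2 - (-24) = 22; M22 = 0·(-2) - 2·12 = 0 - 24 = -24; M33 = 0·1 - 3·4 = 0 - 12 = -12; sum of minors = -14.
det A = 0·(1·(-2) - (-2)·12) - 3·(4·(-2) - (-2)·12) + 2·(4·12 - 1·12) = 0·22 - 3·16 + 2·36 = 24.
So p(z) = det(zI - A) = z^3 + z^2 - 14z - 24.
Rational-root test: any integer root divides -24. Testing small divisors, z = -2 works: p(-2) = -8 + 4 + 28 + (-24) = 0, so (z + 2) is a factor.
Dividing, p(z) = (z + 2)(z^2 - z - 12).
Factor z^2 - z - 12: two numbers with sum 1 and product -12 are 4 and -3, so z^2 - z - 12 = (z - 4)(z + 3).
Hence p(z) = (z - 4) (z + 2) (z + 3), with roots -3, -2, 4.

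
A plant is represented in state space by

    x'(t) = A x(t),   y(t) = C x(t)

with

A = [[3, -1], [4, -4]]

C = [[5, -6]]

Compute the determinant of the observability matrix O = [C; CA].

CA = [[-9, 19]]
Observability matrix O = [C; CA] = [[5, -6], [-9, 19]]
det(O) = 5·19 - (-6)·(-9) = 95 - 54 = 41
Since det(O) ≠ 0, rank(O) = 2 and the system is completely observable.

41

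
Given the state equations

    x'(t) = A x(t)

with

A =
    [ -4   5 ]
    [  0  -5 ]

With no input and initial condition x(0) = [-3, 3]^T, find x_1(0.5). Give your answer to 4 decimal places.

0.3927

det(sI - A) = s^2 - (tr A)s + det A, with tr A = (-4) + (-5) = -9 and det A = (-4)·(-5) - 5·0 = 20 - 0 = 20.
So p(s) = det(sI - A) = s^2 + 9s + 20.
Factor s^2 + 9s + 20: two numbers with sum -9 and product 20 are -4 and -5, so s^2 + 9s + 20 = (s + 4)(s + 5).
Hence p(s) = (s + 4) (s + 5), with roots -5, -4.
The eigenvalues -5, -4 are distinct and real, so A is diagonalisable and x(t) = e^{At} x(0) = V diag(e^{λ_i t}) V^{-1} x(0), where the columns of V are the eigenvectors.
λ = -5: A - (-5)I = [[1, 5], [0, 0]]. Row 1 gives 1·v1 + 5·v2 = 0, so take v_1 = [5, -1]^T.
λ = -4: A - (-4)I = [[0, 5], [0, -1]]. Row 1 gives 0·v1 + 5·v2 = 0, so take v_2 = [1, 0]^T.
V = [v_1 v_2] = [[5, 1], [-1, 0]] has det V = 1, so V^{-1} = adj(V)/det V = [[0, -1], [1, 5]].
Modal coordinates z(0) = V^{-1} x(0): 0·(-3) + (-1)·3 = -3; 1·(-3) + 5·3 = 12; so z(0) = [-3, 12]^T.
x_1(t) = Σ_i (v_i)_1 · z_i(0) · e^{λ_i t} (row 1 of V times the modal terms).
x_1(0.5) = 5·(-3)·e^{-5·0.5} + 1·12·e^{-4·0.5} = (-15)·0.082085 + 12·0.135335 = 0.3927.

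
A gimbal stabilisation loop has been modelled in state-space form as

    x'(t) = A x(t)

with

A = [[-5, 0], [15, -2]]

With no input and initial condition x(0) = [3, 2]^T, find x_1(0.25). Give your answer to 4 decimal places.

0.8595

det(sI - A) = s^2 - (tr A)s + det A, with tr A = (-5) + (-2) = -7 and det A = (-5)·(-2) - 0·15 = 10 - 0 = 10.
So p(s) = det(sI - A) = s^2 + 7s + 10.
Factor s^2 + 7s + 10: two numbers with sum -7 and product 10 are -2 and -5, so s^2 + 7s + 10 = (s + 2)(s + 5).
Hence p(s) = (s + 2) (s + 5), with roots -5, -2.
The eigenvalues -5, -2 are distinct and real, so A is diagonalisable and x(t) = e^{At} x(0) = V diag(e^{λ_i t}) V^{-1} x(0), where the columns of V are the eigenvectors.
λ = -5: A - (-5)I = [[0, 0], [15, 3]]. Row 2 gives 15·v1 + 3·v2 = 0, so take v_1 = [1, -5]^T.
λ = -2: A - (-2)I = [[-3, 0], [15, 0]]. Row 1 gives (-3)·v1 + 0·v2 = 0, so take v_2 = [0, 1]^T.
V = [v_1 v_2] = [[1, 0], [-5, 1]] has det V = 1, so V^{-1} = adj(V)/det V = [[1, 0], [5, 1]].
Modal coordinates z(0) = V^{-1} x(0): 1·3 + 0·2 = 3; 5·3 + 1·2 = 17; so z(0) = [3, 17]^T.
x_1(t) = Σ_i (v_i)_1 · z_i(0) · e^{λ_i t} (row 1 of V times the modal terms).
x_1(0.25) = 1·3·e^{-5·0.25} + 0·17·e^{-2·0.25} = 3·0.286505 + 0·0.606531 = 0.8595.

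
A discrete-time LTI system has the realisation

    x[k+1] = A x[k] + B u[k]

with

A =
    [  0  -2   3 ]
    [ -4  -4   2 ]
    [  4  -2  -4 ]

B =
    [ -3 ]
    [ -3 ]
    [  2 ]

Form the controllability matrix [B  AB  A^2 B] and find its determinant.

AB = [[12], [28], [-14]]
A^2B = [[-98], [-188], [48]]
Controllability matrix C = [B  AB  A^2B] = [[-3, 12, -98], [-3, 28, -188], [2, -14, 48]]
Expanding along the first row, det(C) = (-3)·(28·48 - (-188)·(-14)) - 12·((-3)·48 - (-188)·2) + (-98)·((-3)·(-14) - 28·2) = (-3)·(-1288) - 12·232 + (-98)·(-14) = 2452
Since det(C) ≠ 0, rank(C) = 3 and the system is completely controllable.

2452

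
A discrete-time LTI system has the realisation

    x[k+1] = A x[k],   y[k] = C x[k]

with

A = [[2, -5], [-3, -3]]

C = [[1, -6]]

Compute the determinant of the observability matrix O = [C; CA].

CA = [[20, 13]]
Observability matrix O = [C; CA] = [[1, -6], [20, 13]]
det(O) = 1·13 - (-6)·20 = 13 - (-120) = 133
Since det(O) ≠ 0, rank(O) = 2 and the system is completely observable.

133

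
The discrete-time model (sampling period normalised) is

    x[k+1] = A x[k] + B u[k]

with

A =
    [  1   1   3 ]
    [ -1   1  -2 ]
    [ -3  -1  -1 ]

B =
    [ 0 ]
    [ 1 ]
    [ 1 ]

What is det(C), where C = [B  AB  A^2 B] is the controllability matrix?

AB = [[4], [-1], [-2]]
A^2B = [[-3], [-1], [-9]]
Controllability matrix C = [B  AB  A^2B] = [[0, 4, -3], [1, -1, -1], [1, -2, -9]]
Expanding along the first row, det(C) = 0·((-1)·(-9) - (-1)·(-2)) - 4·(1·(-9) - (-1)·1) + (-3)·(1·(-2) - (-1)·1) = 0·7 - 4·(-8) + (-3)·(-1) = 35
Since det(C) ≠ 0, rank(C) = 3 and the system is completely controllable.

35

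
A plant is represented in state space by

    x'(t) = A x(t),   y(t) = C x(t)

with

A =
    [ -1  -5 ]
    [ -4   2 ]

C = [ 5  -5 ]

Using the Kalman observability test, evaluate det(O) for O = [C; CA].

-100

CA = [[15, -35]]
Observability matrix O = [C; CA] = [[5, -5], [15, -35]]
det(O) = 5·(-35) - (-5)·15 = -175 - (-75) = -100
Since det(O) ≠ 0, rank(O) = 2 and the system is completely observable.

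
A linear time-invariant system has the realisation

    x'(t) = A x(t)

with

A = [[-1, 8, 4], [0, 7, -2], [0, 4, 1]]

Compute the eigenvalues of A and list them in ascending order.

-1, 3, 5

det(sI - A) = s^3 - (tr A)s^2 + (M11 + M22 + M33)s - det A, where Mii is the 2×2 principal minor of A obtained by deleting row i and column i.
tr A = (-1) + 7 + 1 = 7; M11 = 7·1 - (-2)·4 = 7 - (-8) = 15; M22 = (-1)·1 - 4·0 = -1 - 0 = -1; M33 = (-1)·7 - 8·0 = -7 - 0 = -7; sum of minors = 7.
det A = (-1)·(7·1 - (-2)·4) - 8·(0·1 - (-2)·0) + 4·(0·4 - 7·0) = (-1)·15 - 8·0 + 4·0 = -15.
So p(s) = det(sI - A) = s^3 - 7s^2 + 7s + 15.
Rational-root test: any integer root divides 15. Testing small divisors, s = -1 works: p(-1) = -1 + (-7) + (-7) + 15 = 0, so (s + 1) is a factor.
Dividing, p(s) = (s + 1)(s^2 - 8s + 15).
Factor s^2 - 8s + 15: two numbers with sum 8 and product 15 are 5 and 3, so s^2 - 8s + 15 = (s - 5)(s - 3).
Hence p(s) = (s - 5) (s - 3) (s + 1), with roots -1, 3, 5.
At least one eigenvalue has non-negative real part, so the system is not asymptotically stable.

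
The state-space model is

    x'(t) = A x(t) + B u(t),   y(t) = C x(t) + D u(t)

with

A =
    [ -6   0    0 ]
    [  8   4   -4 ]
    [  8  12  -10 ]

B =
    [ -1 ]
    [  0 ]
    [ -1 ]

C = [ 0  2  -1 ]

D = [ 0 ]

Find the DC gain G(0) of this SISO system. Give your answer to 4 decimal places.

G(0) = C(-A)^{-1}B + D = -C A^{-1} B + D.
det A = -48, so A^{-1} = (1/-48)·adj(A) = [[-1/6, 0, 0], [-1, -5/4, 1/2], [-4/3, -3/2, 1/2]]
A^{-1} B = [1/6, 1/2, 5/6]^T
C A^{-1} B = 1/6
G(0) = D - C A^{-1} B = 0 - (1/6) = -1/6 ≈ -0.1667

-0.1667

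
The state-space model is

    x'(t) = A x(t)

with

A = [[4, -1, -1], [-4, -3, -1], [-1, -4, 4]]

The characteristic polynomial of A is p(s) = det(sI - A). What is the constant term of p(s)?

94

Expand det(sI - A) for the 3×3 matrix.
p(s) = s^3 - 5s^2 - 17s + 94.
(Check: constant term = det(-A) = (-1)^3 det A = 94; coefficient of s^2 = -tr A = -5.)
The constant term is 94.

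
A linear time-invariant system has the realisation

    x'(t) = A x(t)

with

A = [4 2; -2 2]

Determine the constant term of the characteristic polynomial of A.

12

For a 2×2 matrix, det(sI - A) = s^2 - (tr A)s + det A.
tr A = 6, det A = 12.
So p(s) = s^2 - 6s + 12.
The constant term is 12.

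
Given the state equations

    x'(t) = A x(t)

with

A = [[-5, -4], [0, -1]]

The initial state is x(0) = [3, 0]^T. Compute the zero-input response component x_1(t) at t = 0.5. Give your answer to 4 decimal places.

det(sI - A) = s^2 - (tr A)s + det A, with tr A = (-5) + (-1) = -6 and det A = (-5)·(-1) - (-4)·0 = 5 - 0 = 5.
So p(s) = det(sI - A) = s^2 + 6s + 5.
Factor s^2 + 6s + 5: two numbers with sum -6 and product 5 are -1 and -5, so s^2 + 6s + 5 = (s + 1)(s + 5).
Hence p(s) = (s + 1) (s + 5), with roots -5, -1.
The eigenvalues -5, -1 are distinct and real, so A is diagonalisable and x(t) = e^{At} x(0) = V diag(e^{λ_i t}) V^{-1} x(0), where the columns of V are the eigenvectors.
λ = -5: A - (-5)I = [[0, -4], [0, 4]]. Row 1 gives 0·v1 + (-4)·v2 = 0, so take v_1 = [1, 0]^T.
λ = -1: A - (-1)I = [[-4, -4], [0, 0]]. Row 1 gives (-4)·v1 + (-4)·v2 = 0, so take v_2 = [-1, 1]^T.
V = [v_1 v_2] = [[1, -1], [0, 1]] has det V = 1, so V^{-1} = adj(V)/det V = [[1, 1], [0, 1]].
Modal coordinates z(0) = V^{-1} x(0): 1·3 + 1·0 = 3; 0·3 + 1·0 = 0; so z(0) = [3, 0]^T.
x_1(t) = Σ_i (v_i)_1 · z_i(0) · e^{λ_i t} (row 1 of V times the modal terms).
x_1(0.5) = 1·3·e^{-5·0.5} + (-1)·0·e^{-1·0.5} = 3·0.082085 + 0·0.606531 = 0.2463.

0.2463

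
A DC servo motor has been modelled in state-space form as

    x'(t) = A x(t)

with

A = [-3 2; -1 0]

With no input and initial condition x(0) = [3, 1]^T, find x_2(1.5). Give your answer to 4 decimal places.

det(sI - A) = s^2 - (tr A)s + det A, with tr A = (-3) + 0 = -3 and det A = (-3)·0 - 2·(-1) = 0 - (-2) = 2.
So p(s) = det(sI - A) = s^2 + 3s + 2.
Factor s^2 + 3s + 2: two numbers with sum -3 and product 2 are -1 and -2, so s^2 + 3s + 2 = (s + 1)(s + 2).
Hence p(s) = (s + 1) (s + 2), with roots -2, -1.
The eigenvalues -2, -1 are distinct and real, so A is diagonalisable and x(t) = e^{At} x(0) = V diag(e^{λ_i t}) V^{-1} x(0), where the columns of V are the eigenvectors.
λ = -2: A - (-2)I = [[-1, 2], [-1, 2]]. Row 1 gives (-1)·v1 + 2·v2 = 0, so take v_1 = [-2, -1]^T.
λ = -1: A - (-1)I = [[-2, 2], [-1, 1]]. Row 1 gives (-2)·v1 + 2·v2 = 0, so take v_2 = [1, 1]^T.
V = [v_1 v_2] = [[-2, 1], [-1, 1]] has det V = -1, so V^{-1} = adj(V)/det V = [[-1, 1], [-1, 2]].
Modal coordinates z(0) = V^{-1} x(0): (-1)·3 + 1·1 = -2; (-1)·3 + 2·1 = -1; so z(0) = [-2, -1]^T.
x_2(t) = Σ_i (v_i)_2 · z_i(0) · e^{λ_i t} (row 2 of V times the modal terms).
x_2(1.5) = (-1)·(-2)·e^{-2·1.5} + 1·(-1)·e^{-1·1.5} = 2·0.049787 + (-1)·0.223130 = -0.1236.

-0.1236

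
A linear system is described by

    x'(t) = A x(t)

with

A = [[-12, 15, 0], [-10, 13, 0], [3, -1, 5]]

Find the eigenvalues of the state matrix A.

det(sI - A) = s^3 - (tr A)s^2 + (M11 + M22 + M33)s - det A, where Mii is the 2×2 principal minor of A obtained by deleting row i and column i.
tr A = (-12) + 13 + 5 = 6; M11 = 13·5 - 0·(-1) = 65 - 0 = 65; M22 = (-12)·5 - 0·3 = -60 - 0 = -60; M33 = (-12)·13 - 15·(-10) = -156 - (-150) = -6; sum of minors = -1.
det A = (-12)·(13·5 - 0·(-1)) - 15·((-10)·5 - 0·3) + 0·((-10)·(-1) - 13·3) = (-12)·65 - 15·(-50) + 0·(-29) = -30.
So p(s) = det(sI - A) = s^3 - 6s^2 - s + 30.
Rational-root test: any integer root divides 30. Testing small divisors, s = -2 works: p(-2) = -8 + (-24) + 2 + 30 = 0, so (s + 2) is a factor.
Dividing, p(s) = (s + 2)(s^2 - 8s + 15).
Factor s^2 - 8s + 15: two numbers with sum 8 and product 15 are 5 and 3, so s^2 - 8s + 15 = (s - 5)(s - 3).
Hence p(s) = (s - 5) (s - 3) (s + 2), with roots -2, 3, 5.
At least one eigenvalue has non-negative real part, so the system is not asymptotically stable.

-2, 3, 5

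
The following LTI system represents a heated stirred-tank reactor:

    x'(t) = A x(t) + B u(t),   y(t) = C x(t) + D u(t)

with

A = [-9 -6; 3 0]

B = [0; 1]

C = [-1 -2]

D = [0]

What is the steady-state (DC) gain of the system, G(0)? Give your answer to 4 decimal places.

-0.6667

G(0) = C(-A)^{-1}B + D = -C A^{-1} B + D.
det A = 18, so A^{-1} = (1/18)·adj(A) = [[0, 1/3], [-1/6, -1/2]]
A^{-1} B = [1/3, -1/2]^T
C A^{-1} B = 2/3
G(0) = D - C A^{-1} B = 0 - (2/3) = -2/3 ≈ -0.6667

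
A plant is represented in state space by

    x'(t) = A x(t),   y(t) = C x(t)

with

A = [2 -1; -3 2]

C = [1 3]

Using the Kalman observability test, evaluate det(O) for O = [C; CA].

CA = [[-7, 5]]
Observability matrix O = [C; CA] = [[1, 3], [-7, 5]]
det(O) = 1·5 - 3·(-7) = 5 - (-21) = 26
Since det(O) ≠ 0, rank(O) = 2 and the system is completely observable.

26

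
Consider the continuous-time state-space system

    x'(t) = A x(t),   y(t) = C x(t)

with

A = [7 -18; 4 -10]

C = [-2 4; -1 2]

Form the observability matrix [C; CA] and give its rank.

1

CA = [[2, -4], [1, -2]]
Observability matrix O = [C; CA] = [[-2, 4], [-1, 2], [2, -4], [1, -2]]
Every row of O is a scalar multiple of row 1 = [-2, 4] (multipliers 1, 1/2, -1, -1/2), so the rows span a one-dimensional space.
O ≠ 0, hence rank(O) = 1.
rank(O) = 1 < n = 2, so the pair (A, C) is not completely observable.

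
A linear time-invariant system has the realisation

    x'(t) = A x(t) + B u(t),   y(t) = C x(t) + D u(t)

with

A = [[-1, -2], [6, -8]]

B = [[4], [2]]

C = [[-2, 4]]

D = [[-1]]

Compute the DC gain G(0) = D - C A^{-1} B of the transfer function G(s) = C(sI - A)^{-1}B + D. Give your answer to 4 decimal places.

G(0) = C(-A)^{-1}B + D = -C A^{-1} B + D.
det A = 20, so A^{-1} = (1/20)·adj(A) = [[-2/5, 1/10], [-3/10, -1/20]]
A^{-1} B = [-7/5, -13/10]^T
C A^{-1} B = -12/5
G(0) = D - C A^{-1} B = -1 - (-12/5) = 7/5 ≈ 1.4000

1.4000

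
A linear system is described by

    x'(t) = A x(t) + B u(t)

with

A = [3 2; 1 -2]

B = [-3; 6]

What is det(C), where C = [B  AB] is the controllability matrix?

27

AB = [[3], [-15]]
Controllability matrix C = [B  AB] = [[-3, 3], [6, -15]]
det(C) = (-3)·(-15) - 3·6 = 45 - 18 = 27
Since det(C) ≠ 0, rank(C) = 2 and the system is completely controllable.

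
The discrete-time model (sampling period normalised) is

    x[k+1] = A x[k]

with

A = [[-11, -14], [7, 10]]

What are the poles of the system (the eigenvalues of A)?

det(zI - A) = z^2 - (tr A)z + det A, with tr A = (-11) + 10 = -1 and det A = (-11)·10 - (-14)·7 = -110 - (-98) = -12.
So p(z) = det(zI - A) = z^2 + z - 12.
Factor z^2 + z - 12: two numbers with sum -1 and product -12 are 3 and -4, so z^2 + z - 12 = (z - 3)(z + 4).
Hence p(z) = (z - 3) (z + 4), with roots -4, 3.

-4, 3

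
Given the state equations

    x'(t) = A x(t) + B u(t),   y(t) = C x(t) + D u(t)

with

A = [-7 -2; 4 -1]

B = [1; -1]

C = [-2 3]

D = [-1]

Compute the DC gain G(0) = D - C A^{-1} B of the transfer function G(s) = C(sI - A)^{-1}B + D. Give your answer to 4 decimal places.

G(0) = C(-A)^{-1}B + D = -C A^{-1} B + D.
det A = 15, so A^{-1} = (1/15)·adj(A) = [[-1/15, 2/15], [-4/15, -7/15]]
A^{-1} B = [-1/5, 1/5]^T
C A^{-1} B = 1
G(0) = D - C A^{-1} B = -1 - (1) = -2

-2.0000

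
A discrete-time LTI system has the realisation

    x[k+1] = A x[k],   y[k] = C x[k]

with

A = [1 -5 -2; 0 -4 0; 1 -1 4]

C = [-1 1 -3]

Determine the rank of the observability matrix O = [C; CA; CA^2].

2

CA = [[-4, 4, -10]]
CA^2 = [[-14, 14, -32]]
Observability matrix O = [C; CA; CA^2] = [[-1, 1, -3], [-4, 4, -10], [-14, 14, -32]]
The columns c1, c2, c3 of O are linearly dependent: c1 + c2 = 0 (check each entry), so rank(O) ≤ 2.
The 2×2 minor from rows 1, 2, columns 1, 3 is (-1)·(-10) - (-3)·(-4) = 10 - 12 = -2 ≠ 0, so rank(O) = 2.
rank(O) = 2 < n = 3, so the pair (A, C) is not completely observable.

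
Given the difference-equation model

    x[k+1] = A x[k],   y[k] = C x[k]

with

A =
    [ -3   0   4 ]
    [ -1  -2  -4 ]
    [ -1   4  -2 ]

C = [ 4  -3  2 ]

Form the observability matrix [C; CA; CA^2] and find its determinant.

CA = [[-11, 14, 24]]
CA^2 = [[-5, 68, -148]]
Observability matrix O = [C; CA; CA^2] = [[4, -3, 2], [-11, 14, 24], [-5, 68, -148]]
Expanding along the first row, det(O) = 4·(14·(-148) - 24·68) - (-3)·((-11)·(-148) - 24·(-5)) + 2·((-11)·68 - 14·(-5)) = 4·(-3704) - (-3)·1748 + 2·(-678) = -10928
Since det(O) ≠ 0, rank(O) = 3 and the system is completely observable.

-10928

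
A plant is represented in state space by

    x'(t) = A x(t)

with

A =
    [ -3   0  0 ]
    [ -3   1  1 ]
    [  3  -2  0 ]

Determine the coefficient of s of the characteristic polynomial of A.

Expand det(sI - A) for the 3×3 matrix.
p(s) = s^3 + 2s^2 - s + 6.
(Check: constant term = det(-A) = (-1)^3 det A = 6; coefficient of s^2 = -tr A = 2.)
The coefficient of s is -1.

-1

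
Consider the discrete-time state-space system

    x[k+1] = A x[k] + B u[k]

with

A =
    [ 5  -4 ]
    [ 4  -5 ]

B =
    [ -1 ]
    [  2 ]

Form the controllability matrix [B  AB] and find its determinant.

AB = [[-13], [-14]]
Controllability matrix C = [B  AB] = [[-1, -13], [2, -14]]
det(C) = (-1)·(-14) - (-13)·2 = 14 - (-26) = 40
Since det(C) ≠ 0, rank(C) = 2 and the system is completely controllable.

40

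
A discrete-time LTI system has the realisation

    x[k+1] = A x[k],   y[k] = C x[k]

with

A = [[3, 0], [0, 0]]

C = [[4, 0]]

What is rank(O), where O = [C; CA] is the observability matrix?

1

CA = [[12, 0]]
Observability matrix O = [C; CA] = [[4, 0], [12, 0]]
Every row of O is a scalar multiple of row 1 = [4, 0] (multipliers 1, 3), so the rows span a one-dimensional space.
O ≠ 0, hence rank(O) = 1.
rank(O) = 1 < n = 2, so the pair (A, C) is not completely observable.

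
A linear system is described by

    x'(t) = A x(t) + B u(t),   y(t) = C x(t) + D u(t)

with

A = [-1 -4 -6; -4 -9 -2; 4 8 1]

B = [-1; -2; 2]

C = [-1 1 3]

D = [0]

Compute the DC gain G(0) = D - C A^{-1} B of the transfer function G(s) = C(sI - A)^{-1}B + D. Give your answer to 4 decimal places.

0.4667

G(0) = C(-A)^{-1}B + D = -C A^{-1} B + D.
det A = -15, so A^{-1} = (1/-15)·adj(A) = [[-7/15, 44/15, 46/15], [4/15, -23/15, -22/15], [-4/15, 8/15, 7/15]]
A^{-1} B = [11/15, -2/15, 2/15]^T
C A^{-1} B = -7/15
G(0) = D - C A^{-1} B = 0 - (-7/15) = 7/15 ≈ 0.4667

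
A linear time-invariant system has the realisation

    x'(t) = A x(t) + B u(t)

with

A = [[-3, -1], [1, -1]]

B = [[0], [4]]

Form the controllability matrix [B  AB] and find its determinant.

AB = [[-4], [-4]]
Controllability matrix C = [B  AB] = [[0, -4], [4, -4]]
det(C) = 0·(-4) - (-4)·4 = 0 - (-16) = 16
Since det(C) ≠ 0, rank(C) = 2 and the system is completely controllable.

16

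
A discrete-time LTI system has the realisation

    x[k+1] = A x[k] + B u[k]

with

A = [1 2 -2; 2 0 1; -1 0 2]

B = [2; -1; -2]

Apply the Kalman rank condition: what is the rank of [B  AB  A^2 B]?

3

AB = [[4], [2], [-6]]
A^2B = [[20], [2], [-16]]
Controllability matrix C = [B  AB  A^2B] = [[2, 4, 20], [-1, 2, 2], [-2, -6, -16]]
det(C) = 2·(2·(-16) - 2·(-6)) - 4·((-1)·(-16) - 2·(-2)) + 20·((-1)·(-6) - 2·(-2)) = 2·(-20) - 4·20 + 20·10 = 80 ≠ 0, so rank(C) = 3.
rank(C) = 3 = n, so the pair (A, B) is completely controllable.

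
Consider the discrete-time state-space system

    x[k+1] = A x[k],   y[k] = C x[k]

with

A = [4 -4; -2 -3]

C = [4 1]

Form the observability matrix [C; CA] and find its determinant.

CA = [[14, -19]]
Observability matrix O = [C; CA] = [[4, 1], [14, -19]]
det(O) = 4·(-19) - 1·14 = -76 - 14 = -90
Since det(O) ≠ 0, rank(O) = 2 and the system is completely observable.

-90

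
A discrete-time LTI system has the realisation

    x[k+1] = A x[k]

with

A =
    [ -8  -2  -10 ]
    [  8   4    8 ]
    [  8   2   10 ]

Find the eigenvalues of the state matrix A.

det(zI - A) = z^3 - (tr A)z^2 + (M11 + M22 + M33)z - det A, where Mii is the 2×2 principal minor of A obtained by deleting row i and column i.
tr A = (-8) + 4 + 10 = 6; M11 = 4·10 - 8·2 = 40 - 16 = 24; M22 = (-8)·10 - (-10)·8 = -80 - (-80) = 0; M33 = (-8)·4 - (-2)·8 = -32 - (-16) = -16; sum of minors = 8.
det A = (-8)·(4·10 - 8·2) - (-2)·(8·10 - 8·8) + (-10)·(8·2 - 4·8) = (-8)·24 - (-2)·16 + (-10)·(-16) = 0.
So p(z) = det(zI - A) = z^3 - 6z^2 + 8z.
The constant term is 0, so p(z) = z(z^2 - 6z + 8).
Factor z^2 - 6z + 8: two numbers with sum 6 and product 8 are 4 and 2, so z^2 - 6z + 8 = (z - 4)(z - 2).
Hence p(z) = z (z - 4) (z - 2), with roots 0, 2, 4.

0, 2, 4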